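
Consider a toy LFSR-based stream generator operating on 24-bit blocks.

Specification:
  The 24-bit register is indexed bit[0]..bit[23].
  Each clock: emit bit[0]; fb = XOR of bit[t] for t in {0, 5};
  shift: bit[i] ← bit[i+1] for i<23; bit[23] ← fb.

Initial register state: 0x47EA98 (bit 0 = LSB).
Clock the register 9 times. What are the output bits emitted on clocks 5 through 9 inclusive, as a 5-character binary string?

10010

reg_0 = 0x47EA98
clock 1: out=0, reg = 0x23F54C
clock 2: out=0, reg = 0x11FAA6
clock 3: out=0, reg = 0x88FD53
clock 4: out=1, reg = 0xC47EA9
clock 5: out=1, reg = 0x623F54
clock 6: out=0, reg = 0x311FAA
clock 7: out=0, reg = 0x988FD5
clock 8: out=1, reg = 0xCC47EA
clock 9: out=0, reg = 0xE623F5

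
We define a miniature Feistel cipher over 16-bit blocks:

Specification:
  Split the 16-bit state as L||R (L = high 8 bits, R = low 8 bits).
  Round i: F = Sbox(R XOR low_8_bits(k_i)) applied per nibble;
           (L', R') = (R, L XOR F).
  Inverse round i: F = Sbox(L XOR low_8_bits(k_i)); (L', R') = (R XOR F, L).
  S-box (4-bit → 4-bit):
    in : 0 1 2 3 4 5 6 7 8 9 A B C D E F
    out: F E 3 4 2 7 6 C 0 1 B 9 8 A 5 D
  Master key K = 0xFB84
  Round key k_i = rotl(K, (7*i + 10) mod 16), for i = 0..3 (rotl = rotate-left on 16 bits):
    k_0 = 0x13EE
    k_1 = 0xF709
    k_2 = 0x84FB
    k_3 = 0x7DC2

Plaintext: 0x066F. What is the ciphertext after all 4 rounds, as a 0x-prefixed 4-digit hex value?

0x632F

s_0 = plaintext = 0x066F
s_1 = Round(s_0, k_0) = 0x6F08
s_2 = Round(s_1, k_1) = 0x0891
s_3 = Round(s_2, k_2) = 0x9163
s_4 = Round(s_3, k_3) = 0x632F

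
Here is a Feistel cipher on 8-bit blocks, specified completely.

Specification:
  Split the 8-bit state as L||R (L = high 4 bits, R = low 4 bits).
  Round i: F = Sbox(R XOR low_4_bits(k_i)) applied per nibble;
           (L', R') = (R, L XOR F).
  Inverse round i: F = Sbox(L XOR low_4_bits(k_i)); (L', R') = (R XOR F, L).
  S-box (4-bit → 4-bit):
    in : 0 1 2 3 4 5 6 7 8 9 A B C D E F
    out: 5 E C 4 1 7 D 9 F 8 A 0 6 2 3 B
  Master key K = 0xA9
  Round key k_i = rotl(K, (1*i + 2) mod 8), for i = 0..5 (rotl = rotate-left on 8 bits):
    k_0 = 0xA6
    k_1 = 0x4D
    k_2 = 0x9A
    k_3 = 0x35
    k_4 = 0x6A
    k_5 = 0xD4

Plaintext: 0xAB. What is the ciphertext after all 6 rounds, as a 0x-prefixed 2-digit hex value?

0x1E

s_0 = plaintext = 0xAB
s_1 = Round(s_0, k_0) = 0xB8
s_2 = Round(s_1, k_1) = 0x8C
s_3 = Round(s_2, k_2) = 0xC5
s_4 = Round(s_3, k_3) = 0x59
s_5 = Round(s_4, k_4) = 0x91
s_6 = Round(s_5, k_5) = 0x1E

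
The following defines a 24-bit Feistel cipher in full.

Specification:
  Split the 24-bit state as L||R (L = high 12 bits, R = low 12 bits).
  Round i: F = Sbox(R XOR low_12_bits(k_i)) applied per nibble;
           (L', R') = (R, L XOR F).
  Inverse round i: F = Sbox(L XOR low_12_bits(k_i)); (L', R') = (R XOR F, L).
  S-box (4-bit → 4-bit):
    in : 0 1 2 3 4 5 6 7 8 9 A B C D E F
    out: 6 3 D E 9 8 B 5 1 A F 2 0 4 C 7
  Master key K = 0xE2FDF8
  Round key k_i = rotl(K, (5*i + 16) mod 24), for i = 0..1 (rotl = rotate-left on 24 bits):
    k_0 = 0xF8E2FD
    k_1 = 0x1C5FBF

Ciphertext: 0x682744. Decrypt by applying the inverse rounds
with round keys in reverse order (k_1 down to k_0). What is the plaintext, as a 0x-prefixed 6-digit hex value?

s_0 = ciphertext = 0x682744
s_1 = InvRound(s_0, k_1) = 0xDA0682
s_2 = InvRound(s_1, k_0) = 0x106DA0

0x106DA0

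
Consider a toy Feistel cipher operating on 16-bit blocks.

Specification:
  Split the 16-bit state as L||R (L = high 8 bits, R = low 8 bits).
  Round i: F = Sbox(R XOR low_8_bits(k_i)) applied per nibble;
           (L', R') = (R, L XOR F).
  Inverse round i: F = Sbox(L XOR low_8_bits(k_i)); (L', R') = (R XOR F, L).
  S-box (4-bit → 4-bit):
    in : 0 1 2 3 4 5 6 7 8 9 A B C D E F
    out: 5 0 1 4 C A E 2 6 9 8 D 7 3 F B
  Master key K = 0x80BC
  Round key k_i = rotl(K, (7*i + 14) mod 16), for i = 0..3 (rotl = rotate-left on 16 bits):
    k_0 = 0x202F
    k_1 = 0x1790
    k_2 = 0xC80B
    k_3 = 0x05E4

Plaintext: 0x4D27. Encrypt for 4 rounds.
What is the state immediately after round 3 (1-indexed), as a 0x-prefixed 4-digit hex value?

0x4ADB

s_0 = plaintext = 0x4D27
s_1 = Round(s_0, k_0) = 0x271B
s_2 = Round(s_1, k_1) = 0x1B4A
s_3 = Round(s_2, k_2) = 0x4ADB
s_4 = Round(s_3, k_3) = 0xDB01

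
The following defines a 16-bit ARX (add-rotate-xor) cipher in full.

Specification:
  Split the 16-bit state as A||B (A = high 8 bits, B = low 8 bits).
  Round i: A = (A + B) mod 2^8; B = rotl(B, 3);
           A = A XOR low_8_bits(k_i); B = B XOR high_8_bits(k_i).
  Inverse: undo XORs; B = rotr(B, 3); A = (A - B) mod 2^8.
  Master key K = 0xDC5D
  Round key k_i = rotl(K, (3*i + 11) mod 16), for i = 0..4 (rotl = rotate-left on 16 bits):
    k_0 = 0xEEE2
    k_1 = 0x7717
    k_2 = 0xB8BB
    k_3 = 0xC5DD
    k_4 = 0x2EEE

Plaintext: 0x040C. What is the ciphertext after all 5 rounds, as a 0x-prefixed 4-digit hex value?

s_0 = plaintext = 0x040C
s_1 = Round(s_0, k_0) = 0xF28E
s_2 = Round(s_1, k_1) = 0x9703
s_3 = Round(s_2, k_2) = 0x21A0
s_4 = Round(s_3, k_3) = 0x1CC0
s_5 = Round(s_4, k_4) = 0x3228

0x3228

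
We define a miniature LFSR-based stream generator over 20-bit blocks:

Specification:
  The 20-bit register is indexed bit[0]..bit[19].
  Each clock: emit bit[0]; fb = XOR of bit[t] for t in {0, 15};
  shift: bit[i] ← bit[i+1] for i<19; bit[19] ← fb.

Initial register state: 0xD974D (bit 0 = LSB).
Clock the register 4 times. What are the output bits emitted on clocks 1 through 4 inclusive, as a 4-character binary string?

1011

reg_0 = 0xD974D
clock 1: out=1, reg = 0x6CBA6
clock 2: out=0, reg = 0xB65D3
clock 3: out=1, reg = 0xDB2E9
clock 4: out=1, reg = 0x6D974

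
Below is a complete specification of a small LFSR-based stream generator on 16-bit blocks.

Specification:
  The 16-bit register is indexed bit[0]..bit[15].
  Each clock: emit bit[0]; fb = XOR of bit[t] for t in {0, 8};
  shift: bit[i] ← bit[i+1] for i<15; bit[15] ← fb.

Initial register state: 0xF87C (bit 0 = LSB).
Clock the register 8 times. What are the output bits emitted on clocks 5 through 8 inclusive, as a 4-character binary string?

1110

reg_0 = 0xF87C
clock 1: out=0, reg = 0x7C3E
clock 2: out=0, reg = 0x3E1F
clock 3: out=1, reg = 0x9F0F
clock 4: out=1, reg = 0x4F87
clock 5: out=1, reg = 0x27C3
clock 6: out=1, reg = 0x13E1
clock 7: out=1, reg = 0x09F0
clock 8: out=0, reg = 0x84F8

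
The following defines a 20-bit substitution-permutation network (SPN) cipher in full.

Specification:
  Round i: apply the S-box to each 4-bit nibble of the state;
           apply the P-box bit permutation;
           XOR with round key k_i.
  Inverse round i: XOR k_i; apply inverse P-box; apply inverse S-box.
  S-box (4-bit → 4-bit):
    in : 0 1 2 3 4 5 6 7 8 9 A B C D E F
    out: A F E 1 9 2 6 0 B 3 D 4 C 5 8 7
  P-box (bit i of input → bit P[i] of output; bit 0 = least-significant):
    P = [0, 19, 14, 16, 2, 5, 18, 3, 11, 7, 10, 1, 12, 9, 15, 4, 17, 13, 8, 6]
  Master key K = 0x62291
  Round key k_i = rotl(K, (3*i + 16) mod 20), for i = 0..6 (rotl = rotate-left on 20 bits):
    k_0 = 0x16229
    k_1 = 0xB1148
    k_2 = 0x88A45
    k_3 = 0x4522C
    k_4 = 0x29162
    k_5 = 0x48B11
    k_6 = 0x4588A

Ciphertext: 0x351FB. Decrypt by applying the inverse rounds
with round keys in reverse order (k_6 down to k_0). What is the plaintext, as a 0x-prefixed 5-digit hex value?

s_0 = ciphertext = 0x351FB
s_1 = InvRound(s_0, k_6) = 0xAE364
s_2 = InvRound(s_1, k_5) = 0x8E3FF
s_3 = InvRound(s_2, k_4) = 0x9854F
s_4 = InvRound(s_3, k_3) = 0xCFC61
s_5 = InvRound(s_4, k_2) = 0x59BFB
s_6 = InvRound(s_5, k_1) = 0x32869
s_7 = InvRound(s_6, k_0) = 0x4537B

0x4537B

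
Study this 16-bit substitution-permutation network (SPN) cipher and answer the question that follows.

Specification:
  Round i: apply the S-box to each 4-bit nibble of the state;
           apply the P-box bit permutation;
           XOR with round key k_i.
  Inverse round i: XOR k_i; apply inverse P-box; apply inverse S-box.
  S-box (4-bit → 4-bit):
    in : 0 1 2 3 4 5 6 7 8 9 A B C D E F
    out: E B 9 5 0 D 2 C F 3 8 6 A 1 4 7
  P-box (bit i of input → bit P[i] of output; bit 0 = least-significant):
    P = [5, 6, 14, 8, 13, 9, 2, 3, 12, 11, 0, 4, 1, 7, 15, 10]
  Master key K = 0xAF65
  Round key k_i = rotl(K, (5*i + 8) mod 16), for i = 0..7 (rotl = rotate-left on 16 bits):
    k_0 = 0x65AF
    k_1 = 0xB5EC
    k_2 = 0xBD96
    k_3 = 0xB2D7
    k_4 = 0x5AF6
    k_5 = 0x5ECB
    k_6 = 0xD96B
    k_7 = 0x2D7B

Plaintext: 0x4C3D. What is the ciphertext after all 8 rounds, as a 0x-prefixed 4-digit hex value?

s_0 = plaintext = 0x4C3D
s_1 = Round(s_0, k_0) = 0x4D9B
s_2 = Round(s_1, k_1) = 0xC7AC
s_3 = Round(s_2, k_2) = 0xB84F
s_4 = Round(s_3, k_3) = 0x6A26
s_5 = Round(s_4, k_4) = 0x7A2E
s_6 = Round(s_5, k_5) = 0xBAD3
s_7 = Round(s_6, k_6) = 0x39DB
s_8 = Round(s_7, k_7) = 0xD539

0xD539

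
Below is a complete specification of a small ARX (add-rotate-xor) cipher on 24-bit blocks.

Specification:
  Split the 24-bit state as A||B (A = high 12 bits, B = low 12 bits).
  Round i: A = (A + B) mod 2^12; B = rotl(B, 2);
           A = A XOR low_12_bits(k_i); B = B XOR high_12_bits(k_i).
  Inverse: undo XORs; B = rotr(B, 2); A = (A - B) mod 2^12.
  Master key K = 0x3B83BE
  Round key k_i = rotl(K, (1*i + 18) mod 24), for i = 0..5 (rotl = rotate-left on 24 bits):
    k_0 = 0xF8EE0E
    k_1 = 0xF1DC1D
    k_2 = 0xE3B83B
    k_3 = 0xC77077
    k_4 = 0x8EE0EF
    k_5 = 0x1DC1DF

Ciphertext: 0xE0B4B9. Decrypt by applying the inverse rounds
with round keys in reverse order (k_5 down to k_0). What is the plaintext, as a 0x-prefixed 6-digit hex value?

0x700949

s_0 = ciphertext = 0xE0B4B9
s_1 = InvRound(s_0, k_5) = 0xA7B559
s_2 = InvRound(s_1, k_4) = 0xB27F6D
s_3 = InvRound(s_2, k_3) = 0x28A8C6
s_4 = InvRound(s_3, k_2) = 0x4F25BF
s_5 = InvRound(s_4, k_1) = 0xE47AA8
s_6 = InvRound(s_5, k_0) = 0x700949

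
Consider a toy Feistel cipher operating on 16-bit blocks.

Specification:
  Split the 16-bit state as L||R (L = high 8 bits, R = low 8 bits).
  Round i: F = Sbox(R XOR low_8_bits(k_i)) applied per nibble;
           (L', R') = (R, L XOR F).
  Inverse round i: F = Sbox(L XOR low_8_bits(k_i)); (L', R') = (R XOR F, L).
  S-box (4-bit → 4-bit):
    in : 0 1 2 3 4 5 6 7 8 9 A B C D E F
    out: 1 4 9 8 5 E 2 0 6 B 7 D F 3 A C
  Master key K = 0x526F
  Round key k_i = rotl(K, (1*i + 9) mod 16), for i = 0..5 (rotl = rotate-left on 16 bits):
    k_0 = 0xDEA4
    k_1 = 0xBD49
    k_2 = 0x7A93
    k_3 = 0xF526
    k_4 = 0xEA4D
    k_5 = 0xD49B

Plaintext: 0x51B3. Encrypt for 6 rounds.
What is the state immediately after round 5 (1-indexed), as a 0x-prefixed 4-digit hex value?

s_0 = plaintext = 0x51B3
s_1 = Round(s_0, k_0) = 0xB311
s_2 = Round(s_1, k_1) = 0x1155
s_3 = Round(s_2, k_2) = 0x55E3
s_4 = Round(s_3, k_3) = 0xE3AB
s_5 = Round(s_4, k_4) = 0xAB41
s_6 = Round(s_5, k_5) = 0x419C

0xAB41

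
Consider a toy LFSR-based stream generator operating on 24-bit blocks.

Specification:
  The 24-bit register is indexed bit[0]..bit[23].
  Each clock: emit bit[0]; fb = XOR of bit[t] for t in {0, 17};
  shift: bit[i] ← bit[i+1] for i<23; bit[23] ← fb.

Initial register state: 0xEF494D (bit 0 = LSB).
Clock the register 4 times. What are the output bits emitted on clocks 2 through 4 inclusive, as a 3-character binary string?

reg_0 = 0xEF494D
clock 1: out=1, reg = 0x77A4A6
clock 2: out=0, reg = 0xBBD253
clock 3: out=1, reg = 0x5DE929
clock 4: out=1, reg = 0xAEF494

011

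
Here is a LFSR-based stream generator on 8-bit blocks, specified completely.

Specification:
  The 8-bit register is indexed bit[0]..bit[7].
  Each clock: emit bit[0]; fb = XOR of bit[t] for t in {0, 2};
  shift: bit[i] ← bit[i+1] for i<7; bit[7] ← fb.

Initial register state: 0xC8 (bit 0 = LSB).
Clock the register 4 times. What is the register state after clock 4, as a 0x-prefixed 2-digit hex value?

reg_0 = 0xC8
clock 1: out=0, reg = 0x64
clock 2: out=0, reg = 0xB2
clock 3: out=0, reg = 0x59
clock 4: out=1, reg = 0xAC

0xAC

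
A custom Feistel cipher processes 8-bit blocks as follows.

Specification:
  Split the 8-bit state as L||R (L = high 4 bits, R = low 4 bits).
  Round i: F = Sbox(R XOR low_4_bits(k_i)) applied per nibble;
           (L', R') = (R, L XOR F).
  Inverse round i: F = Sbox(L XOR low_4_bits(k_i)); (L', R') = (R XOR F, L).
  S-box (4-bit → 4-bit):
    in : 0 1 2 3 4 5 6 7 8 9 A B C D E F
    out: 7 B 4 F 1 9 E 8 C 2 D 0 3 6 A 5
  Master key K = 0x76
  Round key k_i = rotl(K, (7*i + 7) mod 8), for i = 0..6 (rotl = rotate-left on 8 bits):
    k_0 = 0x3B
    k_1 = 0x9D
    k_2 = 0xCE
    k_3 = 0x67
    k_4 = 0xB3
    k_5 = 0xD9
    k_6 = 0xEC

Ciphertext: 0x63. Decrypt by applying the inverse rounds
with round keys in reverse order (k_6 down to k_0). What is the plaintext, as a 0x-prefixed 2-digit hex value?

0xE8

s_0 = ciphertext = 0x63
s_1 = InvRound(s_0, k_6) = 0xE6
s_2 = InvRound(s_1, k_5) = 0xEE
s_3 = InvRound(s_2, k_4) = 0x8E
s_4 = InvRound(s_3, k_3) = 0xB8
s_5 = InvRound(s_4, k_2) = 0x1B
s_6 = InvRound(s_5, k_1) = 0x81
s_7 = InvRound(s_6, k_0) = 0xE8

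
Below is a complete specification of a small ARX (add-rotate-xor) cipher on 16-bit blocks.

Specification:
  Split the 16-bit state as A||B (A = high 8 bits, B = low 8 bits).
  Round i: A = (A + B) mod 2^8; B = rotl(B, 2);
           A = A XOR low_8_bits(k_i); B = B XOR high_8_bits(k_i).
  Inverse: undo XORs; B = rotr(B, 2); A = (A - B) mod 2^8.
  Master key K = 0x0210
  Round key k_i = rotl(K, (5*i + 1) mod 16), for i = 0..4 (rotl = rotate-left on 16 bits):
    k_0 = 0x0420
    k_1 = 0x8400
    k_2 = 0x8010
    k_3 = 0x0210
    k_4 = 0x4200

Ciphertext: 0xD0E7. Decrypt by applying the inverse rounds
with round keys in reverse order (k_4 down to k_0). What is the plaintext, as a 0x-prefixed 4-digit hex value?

0x3320

s_0 = ciphertext = 0xD0E7
s_1 = InvRound(s_0, k_4) = 0x6769
s_2 = InvRound(s_1, k_3) = 0x9DDA
s_3 = InvRound(s_2, k_2) = 0xF796
s_4 = InvRound(s_3, k_1) = 0x7384
s_5 = InvRound(s_4, k_0) = 0x3320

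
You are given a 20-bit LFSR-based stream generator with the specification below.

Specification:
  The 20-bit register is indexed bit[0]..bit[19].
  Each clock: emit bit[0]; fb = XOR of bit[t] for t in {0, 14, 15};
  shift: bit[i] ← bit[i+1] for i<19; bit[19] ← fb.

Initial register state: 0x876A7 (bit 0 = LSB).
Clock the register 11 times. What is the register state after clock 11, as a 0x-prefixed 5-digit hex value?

0x3AD0E

reg_0 = 0x876A7
clock 1: out=1, reg = 0x43B53
clock 2: out=1, reg = 0xA1DA9
clock 3: out=1, reg = 0xD0ED4
clock 4: out=0, reg = 0x6876A
clock 5: out=0, reg = 0xB43B5
clock 6: out=1, reg = 0x5A1DA
clock 7: out=0, reg = 0xAD0ED
clock 8: out=1, reg = 0xD6876
clock 9: out=0, reg = 0xEB43B
clock 10: out=1, reg = 0x75A1D
clock 11: out=1, reg = 0x3AD0E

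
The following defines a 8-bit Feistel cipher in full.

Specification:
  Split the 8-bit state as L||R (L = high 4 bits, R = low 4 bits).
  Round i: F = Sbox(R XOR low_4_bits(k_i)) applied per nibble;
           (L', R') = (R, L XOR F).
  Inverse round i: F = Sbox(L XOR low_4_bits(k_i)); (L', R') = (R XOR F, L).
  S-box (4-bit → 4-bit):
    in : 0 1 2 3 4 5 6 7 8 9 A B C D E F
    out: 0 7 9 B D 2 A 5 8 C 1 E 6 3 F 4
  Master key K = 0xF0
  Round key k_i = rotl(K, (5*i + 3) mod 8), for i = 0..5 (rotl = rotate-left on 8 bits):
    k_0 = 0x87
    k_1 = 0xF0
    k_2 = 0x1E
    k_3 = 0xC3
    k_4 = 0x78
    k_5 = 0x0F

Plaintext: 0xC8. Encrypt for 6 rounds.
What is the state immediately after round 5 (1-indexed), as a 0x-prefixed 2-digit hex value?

s_0 = plaintext = 0xC8
s_1 = Round(s_0, k_0) = 0x88
s_2 = Round(s_1, k_1) = 0x80
s_3 = Round(s_2, k_2) = 0x07
s_4 = Round(s_3, k_3) = 0x7D
s_5 = Round(s_4, k_4) = 0xD5
s_6 = Round(s_5, k_5) = 0x5C

0xD5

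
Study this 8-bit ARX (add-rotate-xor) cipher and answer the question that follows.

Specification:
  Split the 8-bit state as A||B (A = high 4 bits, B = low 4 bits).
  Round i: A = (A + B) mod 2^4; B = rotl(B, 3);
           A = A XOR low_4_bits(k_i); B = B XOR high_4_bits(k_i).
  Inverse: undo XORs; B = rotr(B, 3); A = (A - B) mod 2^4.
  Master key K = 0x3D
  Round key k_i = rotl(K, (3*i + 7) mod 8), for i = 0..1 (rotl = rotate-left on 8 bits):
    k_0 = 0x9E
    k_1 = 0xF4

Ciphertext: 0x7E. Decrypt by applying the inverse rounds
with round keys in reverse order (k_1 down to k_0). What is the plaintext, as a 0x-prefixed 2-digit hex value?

0x87

s_0 = ciphertext = 0x7E
s_1 = InvRound(s_0, k_1) = 0x12
s_2 = InvRound(s_1, k_0) = 0x87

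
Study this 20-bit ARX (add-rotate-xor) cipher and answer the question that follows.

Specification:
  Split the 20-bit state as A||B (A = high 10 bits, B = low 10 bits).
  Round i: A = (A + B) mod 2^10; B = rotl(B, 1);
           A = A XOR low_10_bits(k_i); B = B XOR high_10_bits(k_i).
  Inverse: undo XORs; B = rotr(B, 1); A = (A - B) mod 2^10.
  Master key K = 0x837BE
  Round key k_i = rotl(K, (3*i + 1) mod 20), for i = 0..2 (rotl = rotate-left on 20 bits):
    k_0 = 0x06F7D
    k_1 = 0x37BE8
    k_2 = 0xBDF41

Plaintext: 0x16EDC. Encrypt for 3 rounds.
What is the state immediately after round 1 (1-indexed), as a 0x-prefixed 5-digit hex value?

s_0 = plaintext = 0x16EDC
s_1 = Round(s_0, k_0) = 0x129A2
s_2 = Round(s_1, k_1) = 0x8139A
s_3 = Round(s_2, k_2) = 0xB7DC2

0x129A2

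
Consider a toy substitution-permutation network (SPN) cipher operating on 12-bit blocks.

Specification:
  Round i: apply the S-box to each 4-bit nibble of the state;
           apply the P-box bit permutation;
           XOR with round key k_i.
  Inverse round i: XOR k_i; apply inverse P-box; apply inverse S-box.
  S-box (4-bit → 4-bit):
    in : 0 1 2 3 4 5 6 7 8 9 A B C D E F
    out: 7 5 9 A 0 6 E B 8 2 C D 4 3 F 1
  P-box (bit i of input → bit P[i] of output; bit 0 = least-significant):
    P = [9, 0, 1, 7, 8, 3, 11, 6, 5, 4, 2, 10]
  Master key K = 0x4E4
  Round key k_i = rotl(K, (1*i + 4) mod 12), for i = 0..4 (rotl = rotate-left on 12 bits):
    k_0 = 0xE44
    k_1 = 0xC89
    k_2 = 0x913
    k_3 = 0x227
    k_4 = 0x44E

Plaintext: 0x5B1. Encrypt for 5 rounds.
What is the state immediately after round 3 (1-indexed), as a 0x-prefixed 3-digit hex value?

s_0 = plaintext = 0x5B1
s_1 = Round(s_0, k_0) = 0x512
s_2 = Round(s_1, k_1) = 0x71D
s_3 = Round(s_2, k_2) = 0x622
s_4 = Round(s_3, k_3) = 0x5F3
s_5 = Round(s_4, k_4) = 0x5DB

0x622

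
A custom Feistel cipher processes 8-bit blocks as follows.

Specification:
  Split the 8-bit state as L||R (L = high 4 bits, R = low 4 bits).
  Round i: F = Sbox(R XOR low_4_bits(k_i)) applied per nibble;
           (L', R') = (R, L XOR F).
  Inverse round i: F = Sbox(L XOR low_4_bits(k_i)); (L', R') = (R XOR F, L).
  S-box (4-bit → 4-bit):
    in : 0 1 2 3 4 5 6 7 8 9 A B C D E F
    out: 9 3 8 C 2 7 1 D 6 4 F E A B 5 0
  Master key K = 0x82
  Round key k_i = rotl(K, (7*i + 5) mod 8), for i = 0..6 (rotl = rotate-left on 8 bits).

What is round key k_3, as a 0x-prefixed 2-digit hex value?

K = 0x82
k_0 = rotl(K, (7*0+5) mod 8) = rotl(K, 5) = 0x50
k_1 = rotl(K, (7*1+5) mod 8) = rotl(K, 4) = 0x28
k_2 = rotl(K, (7*2+5) mod 8) = rotl(K, 3) = 0x14
k_3 = rotl(K, (7*3+5) mod 8) = rotl(K, 2) = 0x0A

0x0A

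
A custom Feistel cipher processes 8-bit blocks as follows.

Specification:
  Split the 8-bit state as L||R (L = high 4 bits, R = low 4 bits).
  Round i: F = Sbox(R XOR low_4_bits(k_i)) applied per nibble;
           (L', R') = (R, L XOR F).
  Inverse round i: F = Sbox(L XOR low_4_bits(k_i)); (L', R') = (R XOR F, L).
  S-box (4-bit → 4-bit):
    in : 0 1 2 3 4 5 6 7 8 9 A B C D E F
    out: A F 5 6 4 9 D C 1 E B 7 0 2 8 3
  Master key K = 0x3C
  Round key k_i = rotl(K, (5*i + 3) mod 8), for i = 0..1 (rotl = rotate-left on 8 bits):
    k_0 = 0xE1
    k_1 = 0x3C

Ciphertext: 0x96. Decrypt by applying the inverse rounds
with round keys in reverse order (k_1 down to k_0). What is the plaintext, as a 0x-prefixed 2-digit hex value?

s_0 = ciphertext = 0x96
s_1 = InvRound(s_0, k_1) = 0xF9
s_2 = InvRound(s_1, k_0) = 0x1F

0x1F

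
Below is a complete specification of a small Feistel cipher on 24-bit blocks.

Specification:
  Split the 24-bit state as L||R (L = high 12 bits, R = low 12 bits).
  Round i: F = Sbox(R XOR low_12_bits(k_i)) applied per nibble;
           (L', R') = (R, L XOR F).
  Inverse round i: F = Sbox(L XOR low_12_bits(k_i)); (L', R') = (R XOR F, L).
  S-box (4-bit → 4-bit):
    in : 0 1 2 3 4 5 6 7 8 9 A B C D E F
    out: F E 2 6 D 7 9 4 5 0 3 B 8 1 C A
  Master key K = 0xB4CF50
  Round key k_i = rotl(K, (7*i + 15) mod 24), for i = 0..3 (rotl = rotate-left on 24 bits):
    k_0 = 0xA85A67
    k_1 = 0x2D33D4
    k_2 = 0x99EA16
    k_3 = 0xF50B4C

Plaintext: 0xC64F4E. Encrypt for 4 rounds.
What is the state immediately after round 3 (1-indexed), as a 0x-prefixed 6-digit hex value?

0xA41430

s_0 = plaintext = 0xC64F4E
s_1 = Round(s_0, k_0) = 0xF4EB44
s_2 = Round(s_1, k_1) = 0xB44A41
s_3 = Round(s_2, k_2) = 0xA41430
s_4 = Round(s_3, k_3) = 0x430009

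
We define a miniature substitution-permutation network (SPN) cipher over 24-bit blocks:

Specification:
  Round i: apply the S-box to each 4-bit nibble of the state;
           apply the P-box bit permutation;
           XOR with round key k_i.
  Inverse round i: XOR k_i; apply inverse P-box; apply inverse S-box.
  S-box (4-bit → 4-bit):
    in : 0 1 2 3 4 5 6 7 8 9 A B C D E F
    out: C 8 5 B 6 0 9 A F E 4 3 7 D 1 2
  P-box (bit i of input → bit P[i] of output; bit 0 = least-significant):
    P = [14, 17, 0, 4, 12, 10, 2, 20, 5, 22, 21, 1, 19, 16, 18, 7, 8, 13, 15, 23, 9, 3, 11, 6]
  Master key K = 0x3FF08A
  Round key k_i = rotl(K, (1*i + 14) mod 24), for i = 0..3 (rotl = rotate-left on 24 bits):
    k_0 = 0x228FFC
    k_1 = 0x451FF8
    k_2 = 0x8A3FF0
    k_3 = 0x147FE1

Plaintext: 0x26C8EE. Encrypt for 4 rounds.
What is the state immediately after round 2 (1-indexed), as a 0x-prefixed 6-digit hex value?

0x396574

s_0 = plaintext = 0x26C8EE
s_1 = Round(s_0, k_0) = 0xCFD4DE
s_2 = Round(s_1, k_1) = 0x396574
s_3 = Round(s_2, k_2) = 0x109939
s_4 = Round(s_3, k_3) = 0xE3EB32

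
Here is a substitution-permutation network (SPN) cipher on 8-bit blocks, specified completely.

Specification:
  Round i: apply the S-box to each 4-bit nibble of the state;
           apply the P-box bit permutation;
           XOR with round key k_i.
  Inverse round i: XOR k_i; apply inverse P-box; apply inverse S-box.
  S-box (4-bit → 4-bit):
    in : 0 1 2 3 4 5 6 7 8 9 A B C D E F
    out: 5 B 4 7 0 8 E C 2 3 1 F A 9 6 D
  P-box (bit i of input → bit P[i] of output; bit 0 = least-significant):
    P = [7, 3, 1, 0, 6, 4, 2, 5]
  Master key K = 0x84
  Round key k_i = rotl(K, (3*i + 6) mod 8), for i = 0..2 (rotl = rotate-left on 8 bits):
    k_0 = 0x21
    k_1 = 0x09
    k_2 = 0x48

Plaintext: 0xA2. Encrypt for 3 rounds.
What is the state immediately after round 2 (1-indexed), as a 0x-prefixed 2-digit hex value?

s_0 = plaintext = 0xA2
s_1 = Round(s_0, k_0) = 0x63
s_2 = Round(s_1, k_1) = 0xB7
s_3 = Round(s_2, k_2) = 0x3F

0xB7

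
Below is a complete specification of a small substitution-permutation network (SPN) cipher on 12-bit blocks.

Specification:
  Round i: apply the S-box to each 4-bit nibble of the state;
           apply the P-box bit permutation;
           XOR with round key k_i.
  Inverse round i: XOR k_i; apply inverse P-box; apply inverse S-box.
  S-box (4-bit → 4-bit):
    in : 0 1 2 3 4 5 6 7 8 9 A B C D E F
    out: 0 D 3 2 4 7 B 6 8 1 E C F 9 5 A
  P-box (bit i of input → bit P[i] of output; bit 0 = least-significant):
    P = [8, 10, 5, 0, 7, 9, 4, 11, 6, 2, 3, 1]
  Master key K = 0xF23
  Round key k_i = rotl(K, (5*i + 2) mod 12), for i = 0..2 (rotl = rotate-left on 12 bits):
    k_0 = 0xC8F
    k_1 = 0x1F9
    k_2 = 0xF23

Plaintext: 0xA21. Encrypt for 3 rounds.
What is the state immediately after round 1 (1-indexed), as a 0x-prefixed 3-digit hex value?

s_0 = plaintext = 0xA21
s_1 = Round(s_0, k_0) = 0xF20
s_2 = Round(s_1, k_1) = 0x37F
s_3 = Round(s_2, k_2) = 0x936

0xF20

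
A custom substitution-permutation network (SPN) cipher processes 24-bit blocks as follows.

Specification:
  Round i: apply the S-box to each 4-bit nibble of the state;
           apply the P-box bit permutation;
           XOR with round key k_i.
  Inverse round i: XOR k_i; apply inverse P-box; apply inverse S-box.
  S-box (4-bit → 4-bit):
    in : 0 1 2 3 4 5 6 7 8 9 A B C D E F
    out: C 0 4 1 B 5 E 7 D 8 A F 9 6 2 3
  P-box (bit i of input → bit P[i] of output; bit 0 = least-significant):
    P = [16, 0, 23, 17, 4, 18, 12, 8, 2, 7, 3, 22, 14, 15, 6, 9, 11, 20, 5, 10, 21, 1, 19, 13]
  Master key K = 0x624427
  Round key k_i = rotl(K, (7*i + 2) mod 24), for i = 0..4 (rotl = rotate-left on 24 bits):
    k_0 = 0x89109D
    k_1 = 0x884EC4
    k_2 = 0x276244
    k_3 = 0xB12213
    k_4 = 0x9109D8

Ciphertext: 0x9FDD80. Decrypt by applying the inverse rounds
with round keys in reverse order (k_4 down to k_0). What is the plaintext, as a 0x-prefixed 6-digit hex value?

0xE868B1

s_0 = ciphertext = 0x9FDD80
s_1 = InvRound(s_0, k_4) = 0x297279
s_2 = InvRound(s_1, k_3) = 0xDD5222
s_3 = InvRound(s_2, k_2) = 0xBD2C20
s_4 = InvRound(s_3, k_1) = 0xCD8FE3
s_5 = InvRound(s_4, k_0) = 0xE868B1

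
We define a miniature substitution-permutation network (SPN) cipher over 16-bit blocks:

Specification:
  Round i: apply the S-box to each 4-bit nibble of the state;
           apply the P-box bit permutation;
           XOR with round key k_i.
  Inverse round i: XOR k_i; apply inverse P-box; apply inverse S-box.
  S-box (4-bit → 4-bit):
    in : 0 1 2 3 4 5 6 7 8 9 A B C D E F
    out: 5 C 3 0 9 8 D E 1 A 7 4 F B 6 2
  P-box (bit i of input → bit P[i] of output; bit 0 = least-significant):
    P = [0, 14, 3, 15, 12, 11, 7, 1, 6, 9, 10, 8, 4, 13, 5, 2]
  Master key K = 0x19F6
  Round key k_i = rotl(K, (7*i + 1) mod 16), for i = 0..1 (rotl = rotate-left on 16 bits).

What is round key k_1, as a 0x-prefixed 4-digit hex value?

K = 0x19F6
k_0 = rotl(K, (7*0+1) mod 16) = rotl(K, 1) = 0x33EC
k_1 = rotl(K, (7*1+1) mod 16) = rotl(K, 8) = 0xF619

0xF619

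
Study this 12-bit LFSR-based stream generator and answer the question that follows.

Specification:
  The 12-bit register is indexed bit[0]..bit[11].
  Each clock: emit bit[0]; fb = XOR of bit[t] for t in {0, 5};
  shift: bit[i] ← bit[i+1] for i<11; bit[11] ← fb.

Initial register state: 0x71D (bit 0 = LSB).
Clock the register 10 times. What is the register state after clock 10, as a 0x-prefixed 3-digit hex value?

reg_0 = 0x71D
clock 1: out=1, reg = 0xB8E
clock 2: out=0, reg = 0x5C7
clock 3: out=1, reg = 0xAE3
clock 4: out=1, reg = 0x571
clock 5: out=1, reg = 0x2B8
clock 6: out=0, reg = 0x95C
clock 7: out=0, reg = 0x4AE
clock 8: out=0, reg = 0xA57
clock 9: out=1, reg = 0xD2B
clock 10: out=1, reg = 0x695

0x695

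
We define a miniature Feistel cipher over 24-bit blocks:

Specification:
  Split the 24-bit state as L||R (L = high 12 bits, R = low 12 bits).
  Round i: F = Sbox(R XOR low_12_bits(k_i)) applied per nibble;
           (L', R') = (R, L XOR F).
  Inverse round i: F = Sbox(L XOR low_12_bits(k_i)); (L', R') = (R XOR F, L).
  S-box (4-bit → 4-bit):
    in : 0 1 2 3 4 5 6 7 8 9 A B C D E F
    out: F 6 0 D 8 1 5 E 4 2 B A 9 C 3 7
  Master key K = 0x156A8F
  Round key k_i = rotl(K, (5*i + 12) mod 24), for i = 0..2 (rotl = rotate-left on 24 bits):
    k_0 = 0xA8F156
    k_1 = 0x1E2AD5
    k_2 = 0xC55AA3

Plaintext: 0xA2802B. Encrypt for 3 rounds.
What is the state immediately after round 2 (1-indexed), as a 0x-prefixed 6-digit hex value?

0xCC454D

s_0 = plaintext = 0xA2802B
s_1 = Round(s_0, k_0) = 0x02BCC4
s_2 = Round(s_1, k_1) = 0xCC454D
s_3 = Round(s_2, k_2) = 0x54DBF7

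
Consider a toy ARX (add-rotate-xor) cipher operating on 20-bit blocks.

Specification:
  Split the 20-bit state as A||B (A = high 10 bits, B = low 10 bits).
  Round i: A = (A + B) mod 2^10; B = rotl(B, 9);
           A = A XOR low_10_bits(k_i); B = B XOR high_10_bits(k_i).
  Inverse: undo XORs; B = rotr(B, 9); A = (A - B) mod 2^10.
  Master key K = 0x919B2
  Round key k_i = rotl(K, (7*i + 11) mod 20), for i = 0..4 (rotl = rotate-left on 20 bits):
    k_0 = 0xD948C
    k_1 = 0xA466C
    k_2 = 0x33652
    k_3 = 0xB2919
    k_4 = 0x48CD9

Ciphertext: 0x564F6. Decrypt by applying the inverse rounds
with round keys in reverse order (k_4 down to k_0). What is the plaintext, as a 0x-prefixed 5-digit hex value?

0x2D0E1

s_0 = ciphertext = 0x564F6
s_1 = InvRound(s_0, k_4) = 0x75BAA
s_2 = InvRound(s_1, k_3) = 0x83EC0
s_3 = InvRound(s_2, k_2) = 0x1081B
s_4 = InvRound(s_3, k_1) = 0x46515
s_5 = InvRound(s_4, k_0) = 0x2D0E1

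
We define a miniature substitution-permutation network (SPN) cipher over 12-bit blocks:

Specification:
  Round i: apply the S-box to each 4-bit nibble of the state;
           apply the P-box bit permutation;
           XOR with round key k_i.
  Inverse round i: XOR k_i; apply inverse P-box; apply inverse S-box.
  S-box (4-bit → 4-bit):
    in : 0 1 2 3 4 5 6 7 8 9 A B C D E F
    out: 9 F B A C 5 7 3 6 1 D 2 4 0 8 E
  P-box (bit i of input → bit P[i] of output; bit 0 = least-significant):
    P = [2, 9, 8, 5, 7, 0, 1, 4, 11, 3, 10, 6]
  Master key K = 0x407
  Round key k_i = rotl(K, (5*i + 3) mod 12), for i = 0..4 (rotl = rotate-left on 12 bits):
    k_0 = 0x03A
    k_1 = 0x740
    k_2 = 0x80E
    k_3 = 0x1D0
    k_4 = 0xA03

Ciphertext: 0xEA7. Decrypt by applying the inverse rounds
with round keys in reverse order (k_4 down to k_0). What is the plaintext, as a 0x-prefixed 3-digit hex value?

0x347

s_0 = ciphertext = 0xEA7
s_1 = InvRound(s_0, k_4) = 0xC90
s_2 = InvRound(s_1, k_3) = 0xADC
s_3 = InvRound(s_2, k_2) = 0xEAB
s_4 = InvRound(s_3, k_1) = 0x264
s_5 = InvRound(s_4, k_0) = 0x347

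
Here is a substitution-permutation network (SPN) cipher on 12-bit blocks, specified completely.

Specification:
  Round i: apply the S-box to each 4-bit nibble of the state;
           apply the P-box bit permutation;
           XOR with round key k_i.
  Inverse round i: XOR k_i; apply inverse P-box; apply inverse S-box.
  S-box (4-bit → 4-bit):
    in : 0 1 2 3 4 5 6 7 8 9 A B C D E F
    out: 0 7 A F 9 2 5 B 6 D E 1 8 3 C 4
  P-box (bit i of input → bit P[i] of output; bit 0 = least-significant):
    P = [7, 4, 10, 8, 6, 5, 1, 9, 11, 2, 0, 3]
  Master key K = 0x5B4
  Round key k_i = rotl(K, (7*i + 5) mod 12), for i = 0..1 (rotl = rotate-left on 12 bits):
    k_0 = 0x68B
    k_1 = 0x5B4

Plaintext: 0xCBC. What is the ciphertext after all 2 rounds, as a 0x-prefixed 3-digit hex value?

0xA28

s_0 = plaintext = 0xCBC
s_1 = Round(s_0, k_0) = 0x7C3
s_2 = Round(s_1, k_1) = 0xA28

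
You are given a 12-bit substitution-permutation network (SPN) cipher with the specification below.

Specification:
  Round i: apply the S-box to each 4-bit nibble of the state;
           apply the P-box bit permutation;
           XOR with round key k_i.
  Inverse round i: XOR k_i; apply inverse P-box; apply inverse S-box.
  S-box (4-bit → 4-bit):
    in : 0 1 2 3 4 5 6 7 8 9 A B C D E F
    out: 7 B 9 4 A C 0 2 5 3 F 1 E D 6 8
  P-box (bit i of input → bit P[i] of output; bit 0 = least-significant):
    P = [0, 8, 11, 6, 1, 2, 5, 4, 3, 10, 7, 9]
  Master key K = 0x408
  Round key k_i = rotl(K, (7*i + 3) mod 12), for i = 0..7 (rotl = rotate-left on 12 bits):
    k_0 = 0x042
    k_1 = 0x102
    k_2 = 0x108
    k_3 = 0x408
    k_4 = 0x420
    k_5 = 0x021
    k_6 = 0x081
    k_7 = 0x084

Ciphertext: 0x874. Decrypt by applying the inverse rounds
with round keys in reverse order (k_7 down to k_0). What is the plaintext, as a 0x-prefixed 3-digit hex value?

0xF0F

s_0 = ciphertext = 0x874
s_1 = InvRound(s_0, k_7) = 0x355
s_2 = InvRound(s_1, k_6) = 0x544
s_3 = InvRound(s_2, k_5) = 0x7E1
s_4 = InvRound(s_3, k_4) = 0x561
s_5 = InvRound(s_4, k_3) = 0xB31
s_6 = InvRound(s_5, k_2) = 0x258
s_7 = InvRound(s_6, k_1) = 0x224
s_8 = InvRound(s_7, k_0) = 0xF0F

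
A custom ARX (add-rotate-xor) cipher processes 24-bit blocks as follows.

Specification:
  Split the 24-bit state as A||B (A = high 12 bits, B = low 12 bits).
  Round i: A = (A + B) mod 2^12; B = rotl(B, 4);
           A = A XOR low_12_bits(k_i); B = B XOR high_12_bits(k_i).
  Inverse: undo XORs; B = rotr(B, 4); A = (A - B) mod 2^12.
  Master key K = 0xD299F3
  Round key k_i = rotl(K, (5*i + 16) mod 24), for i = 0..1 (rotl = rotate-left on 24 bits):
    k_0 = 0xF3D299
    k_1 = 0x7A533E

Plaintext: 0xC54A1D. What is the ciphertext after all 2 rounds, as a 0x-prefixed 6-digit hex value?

0x0F19DB

s_0 = plaintext = 0xC54A1D
s_1 = Round(s_0, k_0) = 0x4E8EE7
s_2 = Round(s_1, k_1) = 0x0F19DB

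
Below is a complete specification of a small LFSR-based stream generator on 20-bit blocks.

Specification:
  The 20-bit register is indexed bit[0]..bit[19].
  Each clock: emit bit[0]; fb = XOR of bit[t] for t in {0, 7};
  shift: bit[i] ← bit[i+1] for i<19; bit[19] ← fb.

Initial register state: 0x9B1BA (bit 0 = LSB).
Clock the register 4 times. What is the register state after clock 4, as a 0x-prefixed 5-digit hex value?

0x99B1B

reg_0 = 0x9B1BA
clock 1: out=0, reg = 0xCD8DD
clock 2: out=1, reg = 0x66C6E
clock 3: out=0, reg = 0x33637
clock 4: out=1, reg = 0x99B1B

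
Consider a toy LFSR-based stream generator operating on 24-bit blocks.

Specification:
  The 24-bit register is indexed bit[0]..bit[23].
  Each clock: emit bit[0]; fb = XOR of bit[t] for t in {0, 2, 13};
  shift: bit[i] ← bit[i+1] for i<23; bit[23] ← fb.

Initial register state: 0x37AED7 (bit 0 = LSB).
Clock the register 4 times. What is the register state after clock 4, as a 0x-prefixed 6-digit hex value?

reg_0 = 0x37AED7
clock 1: out=1, reg = 0x9BD76B
clock 2: out=1, reg = 0xCDEBB5
clock 3: out=1, reg = 0xE6F5DA
clock 4: out=0, reg = 0xF37AED

0xF37AED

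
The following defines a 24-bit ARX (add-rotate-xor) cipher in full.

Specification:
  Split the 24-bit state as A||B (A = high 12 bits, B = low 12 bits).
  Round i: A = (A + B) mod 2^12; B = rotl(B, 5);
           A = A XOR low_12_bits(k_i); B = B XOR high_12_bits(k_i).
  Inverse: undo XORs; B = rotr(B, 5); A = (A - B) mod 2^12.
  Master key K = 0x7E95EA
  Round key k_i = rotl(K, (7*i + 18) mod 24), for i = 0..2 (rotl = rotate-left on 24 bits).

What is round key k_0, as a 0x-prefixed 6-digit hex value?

0xA9FA57

K = 0x7E95EA
k_0 = rotl(K, (7*0+18) mod 24) = rotl(K, 18) = 0xA9FA57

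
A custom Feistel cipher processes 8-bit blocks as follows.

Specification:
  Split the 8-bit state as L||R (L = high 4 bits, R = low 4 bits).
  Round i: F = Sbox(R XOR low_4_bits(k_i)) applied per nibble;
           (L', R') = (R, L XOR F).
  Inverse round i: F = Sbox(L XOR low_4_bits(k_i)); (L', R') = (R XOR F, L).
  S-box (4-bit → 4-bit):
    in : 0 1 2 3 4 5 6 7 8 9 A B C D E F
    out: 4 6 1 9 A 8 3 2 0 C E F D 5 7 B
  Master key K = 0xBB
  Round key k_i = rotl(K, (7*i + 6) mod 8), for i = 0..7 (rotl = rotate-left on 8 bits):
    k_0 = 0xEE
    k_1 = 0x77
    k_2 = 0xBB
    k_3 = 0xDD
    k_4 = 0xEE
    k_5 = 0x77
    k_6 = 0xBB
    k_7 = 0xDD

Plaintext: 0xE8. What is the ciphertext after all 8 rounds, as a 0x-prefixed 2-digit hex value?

s_0 = plaintext = 0xE8
s_1 = Round(s_0, k_0) = 0x8D
s_2 = Round(s_1, k_1) = 0xD6
s_3 = Round(s_2, k_2) = 0x68
s_4 = Round(s_3, k_3) = 0x8E
s_5 = Round(s_4, k_4) = 0xEC
s_6 = Round(s_5, k_5) = 0xC1
s_7 = Round(s_6, k_6) = 0x12
s_8 = Round(s_7, k_7) = 0x2A

0x2A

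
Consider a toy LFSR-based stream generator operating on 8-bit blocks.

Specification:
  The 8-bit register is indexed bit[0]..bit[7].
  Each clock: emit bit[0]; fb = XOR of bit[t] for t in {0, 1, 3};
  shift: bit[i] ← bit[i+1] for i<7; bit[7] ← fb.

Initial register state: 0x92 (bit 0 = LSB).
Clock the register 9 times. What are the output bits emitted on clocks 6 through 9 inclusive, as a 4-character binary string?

reg_0 = 0x92
clock 1: out=0, reg = 0xC9
clock 2: out=1, reg = 0x64
clock 3: out=0, reg = 0x32
clock 4: out=0, reg = 0x99
clock 5: out=1, reg = 0x4C
clock 6: out=0, reg = 0xA6
clock 7: out=0, reg = 0xD3
clock 8: out=1, reg = 0x69
clock 9: out=1, reg = 0x34

0011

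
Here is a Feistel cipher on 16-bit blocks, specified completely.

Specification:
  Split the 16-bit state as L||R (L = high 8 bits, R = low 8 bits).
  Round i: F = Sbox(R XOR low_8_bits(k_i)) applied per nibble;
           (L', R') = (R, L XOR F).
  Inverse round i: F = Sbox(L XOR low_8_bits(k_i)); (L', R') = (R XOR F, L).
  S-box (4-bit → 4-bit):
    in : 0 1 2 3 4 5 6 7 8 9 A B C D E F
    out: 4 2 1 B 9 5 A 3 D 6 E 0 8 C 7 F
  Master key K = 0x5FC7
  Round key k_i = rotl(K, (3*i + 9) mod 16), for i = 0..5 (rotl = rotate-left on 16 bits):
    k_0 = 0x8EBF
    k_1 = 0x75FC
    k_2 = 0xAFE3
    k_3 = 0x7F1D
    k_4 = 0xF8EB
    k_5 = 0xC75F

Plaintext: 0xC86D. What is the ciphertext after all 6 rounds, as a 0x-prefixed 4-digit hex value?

0x970C

s_0 = plaintext = 0xC86D
s_1 = Round(s_0, k_0) = 0x6D09
s_2 = Round(s_1, k_1) = 0x0998
s_3 = Round(s_2, k_2) = 0x9839
s_4 = Round(s_3, k_3) = 0x3981
s_5 = Round(s_4, k_4) = 0x8197
s_6 = Round(s_5, k_5) = 0x970C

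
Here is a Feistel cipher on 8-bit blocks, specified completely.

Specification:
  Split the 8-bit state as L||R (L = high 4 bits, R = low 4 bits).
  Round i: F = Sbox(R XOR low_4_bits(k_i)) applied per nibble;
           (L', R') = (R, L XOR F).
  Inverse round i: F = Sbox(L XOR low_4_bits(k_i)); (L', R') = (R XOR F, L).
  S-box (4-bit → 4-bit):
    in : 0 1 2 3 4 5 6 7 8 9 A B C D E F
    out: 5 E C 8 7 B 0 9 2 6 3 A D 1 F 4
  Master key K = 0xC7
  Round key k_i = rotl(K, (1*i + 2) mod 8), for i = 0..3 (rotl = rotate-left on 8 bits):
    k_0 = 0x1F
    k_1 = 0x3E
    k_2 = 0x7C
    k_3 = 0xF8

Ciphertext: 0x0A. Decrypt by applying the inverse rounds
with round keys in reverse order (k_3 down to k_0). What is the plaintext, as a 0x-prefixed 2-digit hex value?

s_0 = ciphertext = 0x0A
s_1 = InvRound(s_0, k_3) = 0x80
s_2 = InvRound(s_1, k_2) = 0x78
s_3 = InvRound(s_2, k_1) = 0xE7
s_4 = InvRound(s_3, k_0) = 0x9E

0x9E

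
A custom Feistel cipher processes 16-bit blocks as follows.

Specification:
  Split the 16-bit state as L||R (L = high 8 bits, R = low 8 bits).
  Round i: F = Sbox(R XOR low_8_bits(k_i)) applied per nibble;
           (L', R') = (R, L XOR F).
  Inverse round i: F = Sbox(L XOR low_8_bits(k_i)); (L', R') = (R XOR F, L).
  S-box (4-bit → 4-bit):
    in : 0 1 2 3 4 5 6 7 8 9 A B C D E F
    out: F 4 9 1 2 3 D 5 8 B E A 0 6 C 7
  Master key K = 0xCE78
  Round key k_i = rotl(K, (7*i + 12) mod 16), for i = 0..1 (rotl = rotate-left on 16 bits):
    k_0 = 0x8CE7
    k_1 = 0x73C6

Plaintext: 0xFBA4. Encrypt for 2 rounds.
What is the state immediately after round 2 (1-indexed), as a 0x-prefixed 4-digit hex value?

0xDAE4

s_0 = plaintext = 0xFBA4
s_1 = Round(s_0, k_0) = 0xA4DA
s_2 = Round(s_1, k_1) = 0xDAE4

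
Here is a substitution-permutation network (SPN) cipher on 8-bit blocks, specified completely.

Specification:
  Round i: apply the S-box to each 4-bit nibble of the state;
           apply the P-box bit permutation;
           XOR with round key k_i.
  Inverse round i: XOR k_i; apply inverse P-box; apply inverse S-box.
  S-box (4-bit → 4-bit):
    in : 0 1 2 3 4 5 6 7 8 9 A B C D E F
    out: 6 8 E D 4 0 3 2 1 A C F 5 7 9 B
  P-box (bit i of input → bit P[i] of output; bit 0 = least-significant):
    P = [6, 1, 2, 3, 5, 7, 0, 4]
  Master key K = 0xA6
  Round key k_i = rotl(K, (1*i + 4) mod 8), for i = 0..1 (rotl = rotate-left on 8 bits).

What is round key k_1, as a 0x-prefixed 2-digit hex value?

K = 0xA6
k_0 = rotl(K, (1*0+4) mod 8) = rotl(K, 4) = 0x6A
k_1 = rotl(K, (1*1+4) mod 8) = rotl(K, 5) = 0xD4

0xD4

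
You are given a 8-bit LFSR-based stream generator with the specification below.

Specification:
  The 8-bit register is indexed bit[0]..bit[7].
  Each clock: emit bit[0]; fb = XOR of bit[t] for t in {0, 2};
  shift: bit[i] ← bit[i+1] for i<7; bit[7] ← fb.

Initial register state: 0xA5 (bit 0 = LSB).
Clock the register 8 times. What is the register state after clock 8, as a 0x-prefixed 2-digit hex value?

0x8C

reg_0 = 0xA5
clock 1: out=1, reg = 0x52
clock 2: out=0, reg = 0x29
clock 3: out=1, reg = 0x94
clock 4: out=0, reg = 0xCA
clock 5: out=0, reg = 0x65
clock 6: out=1, reg = 0x32
clock 7: out=0, reg = 0x19
clock 8: out=1, reg = 0x8C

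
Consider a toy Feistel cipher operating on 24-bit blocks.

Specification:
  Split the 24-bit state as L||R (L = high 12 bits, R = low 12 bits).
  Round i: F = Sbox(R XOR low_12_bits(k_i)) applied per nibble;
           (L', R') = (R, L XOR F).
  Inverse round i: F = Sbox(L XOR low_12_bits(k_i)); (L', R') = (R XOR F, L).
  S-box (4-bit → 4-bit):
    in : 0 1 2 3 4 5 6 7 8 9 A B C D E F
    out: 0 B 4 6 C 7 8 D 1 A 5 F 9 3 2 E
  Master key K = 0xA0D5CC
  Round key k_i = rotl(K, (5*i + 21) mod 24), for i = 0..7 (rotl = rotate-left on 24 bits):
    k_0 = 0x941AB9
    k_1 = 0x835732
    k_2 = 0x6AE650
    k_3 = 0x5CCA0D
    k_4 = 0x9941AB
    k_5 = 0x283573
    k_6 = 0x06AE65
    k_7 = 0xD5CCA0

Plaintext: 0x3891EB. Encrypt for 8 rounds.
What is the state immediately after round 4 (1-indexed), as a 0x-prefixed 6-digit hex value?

0xDBA388

s_0 = plaintext = 0x3891EB
s_1 = Round(s_0, k_0) = 0x1EBCFD
s_2 = Round(s_1, k_1) = 0xCFDE75
s_3 = Round(s_2, k_2) = 0xE75DBA
s_4 = Round(s_3, k_3) = 0xDBA388
s_5 = Round(s_4, k_4) = 0x3889FC
s_6 = Round(s_5, k_5) = 0x9FCA96
s_7 = Round(s_6, k_6) = 0xA9651A
s_8 = Round(s_7, k_7) = 0x51A063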